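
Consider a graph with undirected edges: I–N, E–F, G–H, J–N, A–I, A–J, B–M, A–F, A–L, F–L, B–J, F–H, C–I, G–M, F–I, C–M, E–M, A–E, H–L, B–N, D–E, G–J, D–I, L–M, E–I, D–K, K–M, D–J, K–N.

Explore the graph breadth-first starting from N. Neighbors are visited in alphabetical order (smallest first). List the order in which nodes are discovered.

N -> B -> I -> J -> K -> M -> A -> C -> D -> E -> F -> G -> L -> H

Visit N; enqueue B, I, J, K → queue [B, I, J, K]
Visit B; enqueue M → queue [I, J, K, M]
Visit I; enqueue A, C, D, E, F → queue [J, K, M, A, C, D, E, F]
Visit J; enqueue G → queue [K, M, A, C, D, E, F, G]
Visit K → queue [M, A, C, D, E, F, G]
Visit M; enqueue L → queue [A, C, D, E, F, G, L]
Visit A → queue [C, D, E, F, G, L]
Visit C → queue [D, E, F, G, L]
Visit D → queue [E, F, G, L]
Visit E → queue [F, G, L]
Visit F; enqueue H → queue [G, L, H]
Visit G → queue [L, H]
Visit L → queue [H]
Visit H → queue []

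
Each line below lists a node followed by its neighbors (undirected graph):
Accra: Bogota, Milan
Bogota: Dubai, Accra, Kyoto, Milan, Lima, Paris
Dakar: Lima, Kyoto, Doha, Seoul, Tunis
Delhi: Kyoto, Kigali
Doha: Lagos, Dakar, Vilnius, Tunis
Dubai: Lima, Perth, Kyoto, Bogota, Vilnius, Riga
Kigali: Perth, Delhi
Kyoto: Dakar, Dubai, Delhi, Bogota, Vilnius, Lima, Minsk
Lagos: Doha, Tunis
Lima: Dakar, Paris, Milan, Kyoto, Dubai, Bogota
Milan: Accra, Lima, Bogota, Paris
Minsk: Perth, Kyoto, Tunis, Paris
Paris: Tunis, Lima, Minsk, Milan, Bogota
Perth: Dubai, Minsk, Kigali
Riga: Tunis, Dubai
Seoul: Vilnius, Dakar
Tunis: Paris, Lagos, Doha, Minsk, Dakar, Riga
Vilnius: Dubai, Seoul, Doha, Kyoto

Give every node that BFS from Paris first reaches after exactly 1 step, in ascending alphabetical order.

Bogota, Lima, Milan, Minsk, Tunis

Level 0: Paris
Level 1: Bogota, Lima, Milan, Minsk, Tunis
Level 2: Accra, Dakar, Doha, Dubai, Kyoto, Lagos, Perth, Riga
Level 3: Delhi, Kigali, Seoul, Vilnius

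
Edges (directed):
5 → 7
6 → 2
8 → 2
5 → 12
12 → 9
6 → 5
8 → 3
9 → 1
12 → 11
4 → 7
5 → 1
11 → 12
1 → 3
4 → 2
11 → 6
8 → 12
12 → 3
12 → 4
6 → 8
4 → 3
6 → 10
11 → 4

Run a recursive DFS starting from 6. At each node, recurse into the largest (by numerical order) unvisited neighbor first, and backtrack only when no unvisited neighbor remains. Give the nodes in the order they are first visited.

Visit 6
6 → 10
6 → 8
8 → 12
12 → 11
11 → 4
4 → 7
4 → 3
4 → 2
12 → 9
9 → 1
6 → 5

6 -> 10 -> 8 -> 12 -> 11 -> 4 -> 7 -> 3 -> 2 -> 9 -> 1 -> 5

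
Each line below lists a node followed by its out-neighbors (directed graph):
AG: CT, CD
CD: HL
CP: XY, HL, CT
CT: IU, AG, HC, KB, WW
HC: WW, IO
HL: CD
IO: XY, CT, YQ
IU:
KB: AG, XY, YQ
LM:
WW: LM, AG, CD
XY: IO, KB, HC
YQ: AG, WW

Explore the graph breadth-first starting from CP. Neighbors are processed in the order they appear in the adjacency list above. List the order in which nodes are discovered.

CP, XY, HL, CT, IO, KB, HC, CD, IU, AG, WW, YQ, LM

Visit CP; enqueue XY, HL, CT → queue [XY, HL, CT]
Visit XY; enqueue IO, KB, HC → queue [HL, CT, IO, KB, HC]
Visit HL; enqueue CD → queue [CT, IO, KB, HC, CD]
Visit CT; enqueue IU, AG, WW → queue [IO, KB, HC, CD, IU, AG, WW]
Visit IO; enqueue YQ → queue [KB, HC, CD, IU, AG, WW, YQ]
Visit KB → queue [HC, CD, IU, AG, WW, YQ]
Visit HC → queue [CD, IU, AG, WW, YQ]
Visit CD → queue [IU, AG, WW, YQ]
Visit IU → queue [AG, WW, YQ]
Visit AG → queue [WW, YQ]
Visit WW; enqueue LM → queue [YQ, LM]
Visit YQ → queue [LM]
Visit LM → queue []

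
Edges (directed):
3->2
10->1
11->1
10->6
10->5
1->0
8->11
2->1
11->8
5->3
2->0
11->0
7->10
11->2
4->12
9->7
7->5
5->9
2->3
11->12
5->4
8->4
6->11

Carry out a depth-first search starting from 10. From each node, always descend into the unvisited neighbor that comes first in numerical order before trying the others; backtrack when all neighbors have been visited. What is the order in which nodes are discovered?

Visit 10
10 → 1
1 → 0
10 → 5
5 → 3
3 → 2
5 → 4
4 → 12
5 → 9
9 → 7
10 → 6
6 → 11
11 → 8

10 → 1 → 0 → 5 → 3 → 2 → 4 → 12 → 9 → 7 → 6 → 11 → 8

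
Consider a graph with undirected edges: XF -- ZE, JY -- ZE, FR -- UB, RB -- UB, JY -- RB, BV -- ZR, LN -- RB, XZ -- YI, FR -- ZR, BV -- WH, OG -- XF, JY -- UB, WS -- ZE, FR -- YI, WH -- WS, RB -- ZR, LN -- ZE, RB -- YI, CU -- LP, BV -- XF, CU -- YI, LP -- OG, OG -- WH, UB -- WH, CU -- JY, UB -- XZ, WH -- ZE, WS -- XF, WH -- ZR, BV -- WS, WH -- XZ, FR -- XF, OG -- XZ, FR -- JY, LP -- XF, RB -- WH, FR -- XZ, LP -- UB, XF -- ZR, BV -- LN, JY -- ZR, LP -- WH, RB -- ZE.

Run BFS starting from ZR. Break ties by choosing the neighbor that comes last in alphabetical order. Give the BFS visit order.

Visit ZR; enqueue XF, WH, RB, JY, FR, BV → queue [XF, WH, RB, JY, FR, BV]
Visit XF; enqueue ZE, WS, OG, LP → queue [WH, RB, JY, FR, BV, ZE, WS, OG, LP]
Visit WH; enqueue XZ, UB → queue [RB, JY, FR, BV, ZE, WS, OG, LP, XZ, UB]
Visit RB; enqueue YI, LN → queue [JY, FR, BV, ZE, WS, OG, LP, XZ, UB, YI, LN]
Visit JY; enqueue CU → queue [FR, BV, ZE, WS, OG, LP, XZ, UB, YI, LN, CU]
Visit FR → queue [BV, ZE, WS, OG, LP, XZ, UB, YI, LN, CU]
Visit BV → queue [ZE, WS, OG, LP, XZ, UB, YI, LN, CU]
Visit ZE → queue [WS, OG, LP, XZ, UB, YI, LN, CU]
Visit WS → queue [OG, LP, XZ, UB, YI, LN, CU]
Visit OG → queue [LP, XZ, UB, YI, LN, CU]
Visit LP → queue [XZ, UB, YI, LN, CU]
Visit XZ → queue [UB, YI, LN, CU]
Visit UB → queue [YI, LN, CU]
Visit YI → queue [LN, CU]
Visit LN → queue [CU]
Visit CU → queue []

ZR, XF, WH, RB, JY, FR, BV, ZE, WS, OG, LP, XZ, UB, YI, LN, CU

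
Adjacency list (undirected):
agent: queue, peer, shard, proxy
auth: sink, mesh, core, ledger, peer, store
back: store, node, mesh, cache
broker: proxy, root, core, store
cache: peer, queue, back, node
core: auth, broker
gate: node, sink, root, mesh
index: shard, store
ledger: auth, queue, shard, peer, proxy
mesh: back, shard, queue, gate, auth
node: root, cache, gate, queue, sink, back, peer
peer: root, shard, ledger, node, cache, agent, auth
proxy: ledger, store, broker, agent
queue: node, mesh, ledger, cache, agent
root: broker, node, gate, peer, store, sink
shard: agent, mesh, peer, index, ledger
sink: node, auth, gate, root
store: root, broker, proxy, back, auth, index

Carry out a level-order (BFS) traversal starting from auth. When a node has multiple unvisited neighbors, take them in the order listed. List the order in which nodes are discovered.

auth sink mesh core ledger peer store node gate root back shard queue broker proxy cache agent index

Visit auth; enqueue sink, mesh, core, ledger, peer, store → queue [sink, mesh, core, ledger, peer, store]
Visit sink; enqueue node, gate, root → queue [mesh, core, ledger, peer, store, node, gate, root]
Visit mesh; enqueue back, shard, queue → queue [core, ledger, peer, store, node, gate, root, back, shard, queue]
Visit core; enqueue broker → queue [ledger, peer, store, node, gate, root, back, shard, queue, broker]
Visit ledger; enqueue proxy → queue [peer, store, node, gate, root, back, shard, queue, broker, proxy]
Visit peer; enqueue cache, agent → queue [store, node, gate, root, back, shard, queue, broker, proxy, cache, agent]
Visit store; enqueue index → queue [node, gate, root, back, shard, queue, broker, proxy, cache, agent, index]
Visit node → queue [gate, root, back, shard, queue, broker, proxy, cache, agent, index]
Visit gate → queue [root, back, shard, queue, broker, proxy, cache, agent, index]
Visit root → queue [back, shard, queue, broker, proxy, cache, agent, index]
Visit back → queue [shard, queue, broker, proxy, cache, agent, index]
Visit shard → queue [queue, broker, proxy, cache, agent, index]
Visit queue → queue [broker, proxy, cache, agent, index]
Visit broker → queue [proxy, cache, agent, index]
Visit proxy → queue [cache, agent, index]
Visit cache → queue [agent, index]
Visit agent → queue [index]
Visit index → queue []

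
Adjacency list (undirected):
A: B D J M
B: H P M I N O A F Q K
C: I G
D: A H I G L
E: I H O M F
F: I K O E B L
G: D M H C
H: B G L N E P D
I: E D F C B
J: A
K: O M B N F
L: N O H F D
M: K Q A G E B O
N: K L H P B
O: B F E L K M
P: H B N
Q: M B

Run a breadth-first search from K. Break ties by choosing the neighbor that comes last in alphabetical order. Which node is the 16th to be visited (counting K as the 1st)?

Visit K; enqueue O, N, M, F, B → queue [O, N, M, F, B]
Visit O; enqueue L, E → queue [N, M, F, B, L, E]
Visit N; enqueue P, H → queue [M, F, B, L, E, P, H]
Visit M; enqueue Q, G, A → queue [F, B, L, E, P, H, Q, G, A]
Visit F; enqueue I → queue [B, L, E, P, H, Q, G, A, I]
Visit B → queue [L, E, P, H, Q, G, A, I]
Visit L; enqueue D → queue [E, P, H, Q, G, A, I, D]
Visit E → queue [P, H, Q, G, A, I, D]
Visit P → queue [H, Q, G, A, I, D]
Visit H → queue [Q, G, A, I, D]
Visit Q → queue [G, A, I, D]
Visit G; enqueue C → queue [A, I, D, C]
Visit A; enqueue J → queue [I, D, C, J]
Visit I → queue [D, C, J]
Visit D → queue [C, J]
Visit C → queue [J]
Visit J → queue []

Visit order: K, O, N, M, F, B, L, E, P, H, Q, G, A, I, D, C, J

C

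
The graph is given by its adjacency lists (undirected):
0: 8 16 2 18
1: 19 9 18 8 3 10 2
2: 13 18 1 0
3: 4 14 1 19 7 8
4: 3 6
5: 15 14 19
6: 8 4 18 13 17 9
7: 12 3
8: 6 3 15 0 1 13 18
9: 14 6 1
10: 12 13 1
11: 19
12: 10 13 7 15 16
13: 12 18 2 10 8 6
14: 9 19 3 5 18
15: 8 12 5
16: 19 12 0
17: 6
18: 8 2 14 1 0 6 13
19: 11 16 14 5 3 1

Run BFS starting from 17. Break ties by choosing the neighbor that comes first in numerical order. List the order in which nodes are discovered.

17 -> 6 -> 4 -> 8 -> 9 -> 13 -> 18 -> 3 -> 0 -> 1 -> 15 -> 14 -> 2 -> 10 -> 12 -> 7 -> 19 -> 16 -> 5 -> 11

Visit 17; enqueue 6 → queue [6]
Visit 6; enqueue 4, 8, 9, 13, 18 → queue [4, 8, 9, 13, 18]
Visit 4; enqueue 3 → queue [8, 9, 13, 18, 3]
Visit 8; enqueue 0, 1, 15 → queue [9, 13, 18, 3, 0, 1, 15]
Visit 9; enqueue 14 → queue [13, 18, 3, 0, 1, 15, 14]
Visit 13; enqueue 2, 10, 12 → queue [18, 3, 0, 1, 15, 14, 2, 10, 12]
Visit 18 → queue [3, 0, 1, 15, 14, 2, 10, 12]
Visit 3; enqueue 7, 19 → queue [0, 1, 15, 14, 2, 10, 12, 7, 19]
Visit 0; enqueue 16 → queue [1, 15, 14, 2, 10, 12, 7, 19, 16]
Visit 1 → queue [15, 14, 2, 10, 12, 7, 19, 16]
Visit 15; enqueue 5 → queue [14, 2, 10, 12, 7, 19, 16, 5]
Visit 14 → queue [2, 10, 12, 7, 19, 16, 5]
Visit 2 → queue [10, 12, 7, 19, 16, 5]
Visit 10 → queue [12, 7, 19, 16, 5]
Visit 12 → queue [7, 19, 16, 5]
Visit 7 → queue [19, 16, 5]
Visit 19; enqueue 11 → queue [16, 5, 11]
Visit 16 → queue [5, 11]
Visit 5 → queue [11]
Visit 11 → queue []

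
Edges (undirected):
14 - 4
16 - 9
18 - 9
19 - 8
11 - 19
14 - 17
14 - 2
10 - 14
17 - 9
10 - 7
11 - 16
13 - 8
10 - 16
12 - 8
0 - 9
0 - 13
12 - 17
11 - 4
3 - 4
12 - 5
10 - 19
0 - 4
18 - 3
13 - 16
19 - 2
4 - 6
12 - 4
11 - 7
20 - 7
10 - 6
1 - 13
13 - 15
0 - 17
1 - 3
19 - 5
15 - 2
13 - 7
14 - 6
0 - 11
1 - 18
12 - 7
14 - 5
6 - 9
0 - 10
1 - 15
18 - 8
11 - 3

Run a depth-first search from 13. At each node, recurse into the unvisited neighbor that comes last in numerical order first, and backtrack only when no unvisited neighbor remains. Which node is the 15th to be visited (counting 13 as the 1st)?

Visit 13
13 → 16
16 → 11
11 → 19
19 → 10
10 → 14
14 → 17
17 → 12
12 → 8
8 → 18
18 → 9
9 → 6
6 → 4
4 → 3
3 → 1
1 → 15
15 → 2
4 → 0
12 → 7
7 → 20
12 → 5

Visit order: 13, 16, 11, 19, 10, 14, 17, 12, 8, 18, 9, 6, 4, 3, 1, 15, 2, 0, 7, 20, 5

1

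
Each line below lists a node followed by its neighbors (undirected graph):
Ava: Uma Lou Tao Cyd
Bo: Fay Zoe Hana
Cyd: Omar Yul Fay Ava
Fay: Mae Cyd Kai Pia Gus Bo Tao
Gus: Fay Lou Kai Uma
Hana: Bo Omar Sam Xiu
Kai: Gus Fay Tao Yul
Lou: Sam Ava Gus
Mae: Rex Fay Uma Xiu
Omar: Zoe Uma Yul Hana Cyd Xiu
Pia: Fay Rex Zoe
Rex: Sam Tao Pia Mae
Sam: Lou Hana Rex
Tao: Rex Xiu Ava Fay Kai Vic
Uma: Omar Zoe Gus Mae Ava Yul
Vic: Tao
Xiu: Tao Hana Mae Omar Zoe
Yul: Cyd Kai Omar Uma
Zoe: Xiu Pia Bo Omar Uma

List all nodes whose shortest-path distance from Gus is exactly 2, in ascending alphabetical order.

Ava, Bo, Cyd, Mae, Omar, Pia, Sam, Tao, Yul, Zoe

Level 0: Gus
Level 1: Fay, Kai, Lou, Uma
Level 2: Ava, Bo, Cyd, Mae, Omar, Pia, Sam, Tao, Yul, Zoe
Level 3: Hana, Rex, Vic, Xiu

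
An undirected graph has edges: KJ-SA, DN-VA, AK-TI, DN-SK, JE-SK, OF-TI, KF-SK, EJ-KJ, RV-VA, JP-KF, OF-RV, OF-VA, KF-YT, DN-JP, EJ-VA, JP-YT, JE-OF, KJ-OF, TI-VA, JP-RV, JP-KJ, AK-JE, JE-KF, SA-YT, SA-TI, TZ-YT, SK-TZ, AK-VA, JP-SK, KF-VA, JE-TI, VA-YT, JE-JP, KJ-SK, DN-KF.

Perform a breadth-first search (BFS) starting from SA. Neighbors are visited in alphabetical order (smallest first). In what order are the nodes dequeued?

Visit SA; enqueue KJ, TI, YT → queue [KJ, TI, YT]
Visit KJ; enqueue EJ, JP, OF, SK → queue [TI, YT, EJ, JP, OF, SK]
Visit TI; enqueue AK, JE, VA → queue [YT, EJ, JP, OF, SK, AK, JE, VA]
Visit YT; enqueue KF, TZ → queue [EJ, JP, OF, SK, AK, JE, VA, KF, TZ]
Visit EJ → queue [JP, OF, SK, AK, JE, VA, KF, TZ]
Visit JP; enqueue DN, RV → queue [OF, SK, AK, JE, VA, KF, TZ, DN, RV]
Visit OF → queue [SK, AK, JE, VA, KF, TZ, DN, RV]
Visit SK → queue [AK, JE, VA, KF, TZ, DN, RV]
Visit AK → queue [JE, VA, KF, TZ, DN, RV]
Visit JE → queue [VA, KF, TZ, DN, RV]
Visit VA → queue [KF, TZ, DN, RV]
Visit KF → queue [TZ, DN, RV]
Visit TZ → queue [DN, RV]
Visit DN → queue [RV]
Visit RV → queue []

SA → KJ → TI → YT → EJ → JP → OF → SK → AK → JE → VA → KF → TZ → DN → RV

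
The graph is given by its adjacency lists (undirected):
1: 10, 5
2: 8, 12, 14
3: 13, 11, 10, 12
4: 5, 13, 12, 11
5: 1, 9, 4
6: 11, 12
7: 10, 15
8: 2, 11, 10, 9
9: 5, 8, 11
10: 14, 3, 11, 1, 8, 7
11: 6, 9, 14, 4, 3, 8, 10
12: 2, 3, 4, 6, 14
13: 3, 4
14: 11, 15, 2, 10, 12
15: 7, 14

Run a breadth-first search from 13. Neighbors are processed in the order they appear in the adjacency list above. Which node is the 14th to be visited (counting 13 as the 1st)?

Visit 13; enqueue 3, 4 → queue [3, 4]
Visit 3; enqueue 11, 10, 12 → queue [4, 11, 10, 12]
Visit 4; enqueue 5 → queue [11, 10, 12, 5]
Visit 11; enqueue 6, 9, 14, 8 → queue [10, 12, 5, 6, 9, 14, 8]
Visit 10; enqueue 1, 7 → queue [12, 5, 6, 9, 14, 8, 1, 7]
Visit 12; enqueue 2 → queue [5, 6, 9, 14, 8, 1, 7, 2]
Visit 5 → queue [6, 9, 14, 8, 1, 7, 2]
Visit 6 → queue [9, 14, 8, 1, 7, 2]
Visit 9 → queue [14, 8, 1, 7, 2]
Visit 14; enqueue 15 → queue [8, 1, 7, 2, 15]
Visit 8 → queue [1, 7, 2, 15]
Visit 1 → queue [7, 2, 15]
Visit 7 → queue [2, 15]
Visit 2 → queue [15]
Visit 15 → queue []

Visit order: 13, 3, 4, 11, 10, 12, 5, 6, 9, 14, 8, 1, 7, 2, 15

2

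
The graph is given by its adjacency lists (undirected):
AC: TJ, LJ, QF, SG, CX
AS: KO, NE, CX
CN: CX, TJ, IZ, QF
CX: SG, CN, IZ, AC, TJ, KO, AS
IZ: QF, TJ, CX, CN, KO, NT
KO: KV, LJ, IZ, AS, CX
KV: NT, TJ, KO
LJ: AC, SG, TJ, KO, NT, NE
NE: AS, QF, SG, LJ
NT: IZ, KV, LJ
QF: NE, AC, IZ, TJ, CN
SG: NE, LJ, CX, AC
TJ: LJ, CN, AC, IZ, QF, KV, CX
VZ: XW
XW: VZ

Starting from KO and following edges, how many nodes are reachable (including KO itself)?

13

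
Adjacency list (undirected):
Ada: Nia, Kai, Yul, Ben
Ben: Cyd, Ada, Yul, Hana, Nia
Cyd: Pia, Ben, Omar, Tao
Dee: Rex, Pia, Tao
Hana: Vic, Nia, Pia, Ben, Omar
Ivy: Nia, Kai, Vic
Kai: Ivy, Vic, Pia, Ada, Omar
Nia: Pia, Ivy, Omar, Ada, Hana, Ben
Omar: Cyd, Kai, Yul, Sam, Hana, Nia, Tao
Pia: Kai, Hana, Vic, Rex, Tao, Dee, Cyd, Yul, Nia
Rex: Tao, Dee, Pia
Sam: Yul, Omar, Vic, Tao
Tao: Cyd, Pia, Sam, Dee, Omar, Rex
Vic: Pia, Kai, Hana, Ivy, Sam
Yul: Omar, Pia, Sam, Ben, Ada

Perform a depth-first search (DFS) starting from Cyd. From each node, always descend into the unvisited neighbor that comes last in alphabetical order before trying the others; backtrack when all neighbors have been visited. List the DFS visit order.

Cyd, Tao, Sam, Yul, Pia, Vic, Kai, Omar, Nia, Ivy, Hana, Ben, Ada, Rex, Dee

Visit Cyd
Cyd → Tao
Tao → Sam
Sam → Yul
Yul → Pia
Pia → Vic
Vic → Kai
Kai → Omar
Omar → Nia
Nia → Ivy
Nia → Hana
Hana → Ben
Ben → Ada
Pia → Rex
Rex → Dee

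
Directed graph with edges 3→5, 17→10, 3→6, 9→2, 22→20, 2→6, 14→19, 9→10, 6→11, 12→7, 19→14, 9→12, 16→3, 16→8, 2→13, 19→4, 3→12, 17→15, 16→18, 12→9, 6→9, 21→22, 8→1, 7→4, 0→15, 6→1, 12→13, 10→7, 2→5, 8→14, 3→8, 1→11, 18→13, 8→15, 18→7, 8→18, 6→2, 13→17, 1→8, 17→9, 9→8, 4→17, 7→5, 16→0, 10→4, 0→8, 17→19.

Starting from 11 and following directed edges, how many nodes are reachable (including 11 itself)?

1

BFS from 11 visits: 11
Reachable nodes: 1 of 23 total.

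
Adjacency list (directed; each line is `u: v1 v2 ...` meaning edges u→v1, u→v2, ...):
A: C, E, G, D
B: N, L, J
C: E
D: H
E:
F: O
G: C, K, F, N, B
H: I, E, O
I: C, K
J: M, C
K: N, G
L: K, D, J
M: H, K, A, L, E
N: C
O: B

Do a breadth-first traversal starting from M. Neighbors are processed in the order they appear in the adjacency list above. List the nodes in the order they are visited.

M, H, K, A, L, E, I, O, N, G, C, D, J, B, F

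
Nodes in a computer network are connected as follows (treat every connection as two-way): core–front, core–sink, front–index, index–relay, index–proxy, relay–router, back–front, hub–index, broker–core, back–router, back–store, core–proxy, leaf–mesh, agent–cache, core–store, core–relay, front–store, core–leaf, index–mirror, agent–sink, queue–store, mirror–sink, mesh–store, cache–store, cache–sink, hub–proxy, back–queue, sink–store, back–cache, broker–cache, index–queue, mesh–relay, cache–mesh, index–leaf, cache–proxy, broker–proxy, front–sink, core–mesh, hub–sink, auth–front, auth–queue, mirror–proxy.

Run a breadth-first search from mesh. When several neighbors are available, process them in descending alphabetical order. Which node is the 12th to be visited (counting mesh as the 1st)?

index

Visit mesh; enqueue store, relay, leaf, core, cache → queue [store, relay, leaf, core, cache]
Visit store; enqueue sink, queue, front, back → queue [relay, leaf, core, cache, sink, queue, front, back]
Visit relay; enqueue router, index → queue [leaf, core, cache, sink, queue, front, back, router, index]
Visit leaf → queue [core, cache, sink, queue, front, back, router, index]
Visit core; enqueue proxy, broker → queue [cache, sink, queue, front, back, router, index, proxy, broker]
Visit cache; enqueue agent → queue [sink, queue, front, back, router, index, proxy, broker, agent]
Visit sink; enqueue mirror, hub → queue [queue, front, back, router, index, proxy, broker, agent, mirror, hub]
Visit queue; enqueue auth → queue [front, back, router, index, proxy, broker, agent, mirror, hub, auth]
Visit front → queue [back, router, index, proxy, broker, agent, mirror, hub, auth]
Visit back → queue [router, index, proxy, broker, agent, mirror, hub, auth]
Visit router → queue [index, proxy, broker, agent, mirror, hub, auth]
Visit index → queue [proxy, broker, agent, mirror, hub, auth]
Visit proxy → queue [broker, agent, mirror, hub, auth]
Visit broker → queue [agent, mirror, hub, auth]
Visit agent → queue [mirror, hub, auth]
Visit mirror → queue [hub, auth]
Visit hub → queue [auth]
Visit auth → queue []

Visit order: mesh, store, relay, leaf, core, cache, sink, queue, front, back, router, index, proxy, broker, agent, mirror, hub, auth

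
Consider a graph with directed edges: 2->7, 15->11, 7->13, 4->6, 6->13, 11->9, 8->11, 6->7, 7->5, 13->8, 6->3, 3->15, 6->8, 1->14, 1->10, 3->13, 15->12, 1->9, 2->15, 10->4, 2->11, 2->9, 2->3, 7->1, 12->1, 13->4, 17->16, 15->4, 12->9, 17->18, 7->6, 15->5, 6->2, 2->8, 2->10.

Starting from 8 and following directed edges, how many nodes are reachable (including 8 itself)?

3

BFS from 8 visits: 8, 11, 9
Reachable nodes: 3 of 18 total.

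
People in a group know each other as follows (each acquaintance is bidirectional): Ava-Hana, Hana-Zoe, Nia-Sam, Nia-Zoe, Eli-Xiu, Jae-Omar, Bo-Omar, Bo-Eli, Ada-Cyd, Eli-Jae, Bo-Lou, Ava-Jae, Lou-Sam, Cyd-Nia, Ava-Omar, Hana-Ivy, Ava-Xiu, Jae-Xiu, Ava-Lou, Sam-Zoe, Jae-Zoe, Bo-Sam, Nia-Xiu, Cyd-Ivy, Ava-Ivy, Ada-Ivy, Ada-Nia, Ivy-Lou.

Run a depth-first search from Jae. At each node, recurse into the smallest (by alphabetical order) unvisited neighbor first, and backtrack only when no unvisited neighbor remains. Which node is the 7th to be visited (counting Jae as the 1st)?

Visit Jae
Jae → Ava
Ava → Hana
Hana → Ivy
Ivy → Ada
Ada → Cyd
Cyd → Nia
Nia → Sam
Sam → Bo
Bo → Eli
Eli → Xiu
Bo → Lou
Bo → Omar
Sam → Zoe

Visit order: Jae, Ava, Hana, Ivy, Ada, Cyd, Nia, Sam, Bo, Eli, Xiu, Lou, Omar, Zoe

Nia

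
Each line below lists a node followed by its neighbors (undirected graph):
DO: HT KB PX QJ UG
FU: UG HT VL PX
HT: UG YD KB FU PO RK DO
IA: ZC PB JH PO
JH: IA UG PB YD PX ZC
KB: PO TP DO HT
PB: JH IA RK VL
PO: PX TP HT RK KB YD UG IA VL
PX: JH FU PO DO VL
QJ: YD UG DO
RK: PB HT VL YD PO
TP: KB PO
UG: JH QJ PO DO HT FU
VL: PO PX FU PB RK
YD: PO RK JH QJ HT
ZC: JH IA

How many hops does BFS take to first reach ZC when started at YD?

2

Level 0: YD
Level 1: HT, JH, PO, QJ, RK
Level 2: DO, FU, IA, KB, PB, PX, TP, UG, VL, ZC
ZC first appears at level 2.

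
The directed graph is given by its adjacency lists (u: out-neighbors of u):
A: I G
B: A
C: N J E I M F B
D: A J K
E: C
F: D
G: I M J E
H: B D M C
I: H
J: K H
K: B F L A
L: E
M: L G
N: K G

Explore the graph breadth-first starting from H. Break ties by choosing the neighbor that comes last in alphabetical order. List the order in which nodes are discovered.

Visit H; enqueue M, D, C, B → queue [M, D, C, B]
Visit M; enqueue L, G → queue [D, C, B, L, G]
Visit D; enqueue K, J, A → queue [C, B, L, G, K, J, A]
Visit C; enqueue N, I, F, E → queue [B, L, G, K, J, A, N, I, F, E]
Visit B → queue [L, G, K, J, A, N, I, F, E]
Visit L → queue [G, K, J, A, N, I, F, E]
Visit G → queue [K, J, A, N, I, F, E]
Visit K → queue [J, A, N, I, F, E]
Visit J → queue [A, N, I, F, E]
Visit A → queue [N, I, F, E]
Visit N → queue [I, F, E]
Visit I → queue [F, E]
Visit F → queue [E]
Visit E → queue []

H, M, D, C, B, L, G, K, J, A, N, I, F, E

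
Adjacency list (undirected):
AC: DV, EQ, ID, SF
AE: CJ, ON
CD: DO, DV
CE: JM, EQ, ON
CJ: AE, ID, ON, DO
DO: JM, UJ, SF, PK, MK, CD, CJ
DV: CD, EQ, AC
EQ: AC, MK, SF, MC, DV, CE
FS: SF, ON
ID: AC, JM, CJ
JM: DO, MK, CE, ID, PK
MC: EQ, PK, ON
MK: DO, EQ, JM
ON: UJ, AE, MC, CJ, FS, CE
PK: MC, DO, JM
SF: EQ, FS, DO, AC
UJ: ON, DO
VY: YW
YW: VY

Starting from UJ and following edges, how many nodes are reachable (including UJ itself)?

17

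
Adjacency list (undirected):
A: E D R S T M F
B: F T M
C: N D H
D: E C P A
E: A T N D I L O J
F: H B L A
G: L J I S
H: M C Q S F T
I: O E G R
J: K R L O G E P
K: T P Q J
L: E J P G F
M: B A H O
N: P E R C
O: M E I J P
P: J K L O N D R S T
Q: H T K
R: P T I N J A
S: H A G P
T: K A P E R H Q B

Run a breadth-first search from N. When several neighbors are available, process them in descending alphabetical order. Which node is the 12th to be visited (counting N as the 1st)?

L

Visit N; enqueue R, P, E, C → queue [R, P, E, C]
Visit R; enqueue T, J, I, A → queue [P, E, C, T, J, I, A]
Visit P; enqueue S, O, L, K, D → queue [E, C, T, J, I, A, S, O, L, K, D]
Visit E → queue [C, T, J, I, A, S, O, L, K, D]
Visit C; enqueue H → queue [T, J, I, A, S, O, L, K, D, H]
Visit T; enqueue Q, B → queue [J, I, A, S, O, L, K, D, H, Q, B]
Visit J; enqueue G → queue [I, A, S, O, L, K, D, H, Q, B, G]
Visit I → queue [A, S, O, L, K, D, H, Q, B, G]
Visit A; enqueue M, F → queue [S, O, L, K, D, H, Q, B, G, M, F]
Visit S → queue [O, L, K, D, H, Q, B, G, M, F]
Visit O → queue [L, K, D, H, Q, B, G, M, F]
Visit L → queue [K, D, H, Q, B, G, M, F]
Visit K → queue [D, H, Q, B, G, M, F]
Visit D → queue [H, Q, B, G, M, F]
Visit H → queue [Q, B, G, M, F]
Visit Q → queue [B, G, M, F]
Visit B → queue [G, M, F]
Visit G → queue [M, F]
Visit M → queue [F]
Visit F → queue []

Visit order: N, R, P, E, C, T, J, I, A, S, O, L, K, D, H, Q, B, G, M, F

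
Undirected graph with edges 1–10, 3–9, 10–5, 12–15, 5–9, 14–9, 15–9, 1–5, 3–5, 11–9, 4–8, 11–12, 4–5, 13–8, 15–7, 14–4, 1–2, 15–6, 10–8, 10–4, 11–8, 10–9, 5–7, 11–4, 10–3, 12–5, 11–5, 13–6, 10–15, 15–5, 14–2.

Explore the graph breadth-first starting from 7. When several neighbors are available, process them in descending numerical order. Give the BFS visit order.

7 -> 15 -> 5 -> 12 -> 10 -> 9 -> 6 -> 11 -> 4 -> 3 -> 1 -> 8 -> 14 -> 13 -> 2

Visit 7; enqueue 15, 5 → queue [15, 5]
Visit 15; enqueue 12, 10, 9, 6 → queue [5, 12, 10, 9, 6]
Visit 5; enqueue 11, 4, 3, 1 → queue [12, 10, 9, 6, 11, 4, 3, 1]
Visit 12 → queue [10, 9, 6, 11, 4, 3, 1]
Visit 10; enqueue 8 → queue [9, 6, 11, 4, 3, 1, 8]
Visit 9; enqueue 14 → queue [6, 11, 4, 3, 1, 8, 14]
Visit 6; enqueue 13 → queue [11, 4, 3, 1, 8, 14, 13]
Visit 11 → queue [4, 3, 1, 8, 14, 13]
Visit 4 → queue [3, 1, 8, 14, 13]
Visit 3 → queue [1, 8, 14, 13]
Visit 1; enqueue 2 → queue [8, 14, 13, 2]
Visit 8 → queue [14, 13, 2]
Visit 14 → queue [13, 2]
Visit 13 → queue [2]
Visit 2 → queue []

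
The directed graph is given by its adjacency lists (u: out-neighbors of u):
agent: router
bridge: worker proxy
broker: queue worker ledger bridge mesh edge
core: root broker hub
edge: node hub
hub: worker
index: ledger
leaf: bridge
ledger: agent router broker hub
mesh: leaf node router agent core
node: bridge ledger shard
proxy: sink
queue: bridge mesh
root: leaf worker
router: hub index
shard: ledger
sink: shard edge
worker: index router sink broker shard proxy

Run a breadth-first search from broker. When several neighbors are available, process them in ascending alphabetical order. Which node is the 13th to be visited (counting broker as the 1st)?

core

Visit broker; enqueue bridge, edge, ledger, mesh, queue, worker → queue [bridge, edge, ledger, mesh, queue, worker]
Visit bridge; enqueue proxy → queue [edge, ledger, mesh, queue, worker, proxy]
Visit edge; enqueue hub, node → queue [ledger, mesh, queue, worker, proxy, hub, node]
Visit ledger; enqueue agent, router → queue [mesh, queue, worker, proxy, hub, node, agent, router]
Visit mesh; enqueue core, leaf → queue [queue, worker, proxy, hub, node, agent, router, core, leaf]
Visit queue → queue [worker, proxy, hub, node, agent, router, core, leaf]
Visit worker; enqueue index, shard, sink → queue [proxy, hub, node, agent, router, core, leaf, index, shard, sink]
Visit proxy → queue [hub, node, agent, router, core, leaf, index, shard, sink]
Visit hub → queue [node, agent, router, core, leaf, index, shard, sink]
Visit node → queue [agent, router, core, leaf, index, shard, sink]
Visit agent → queue [router, core, leaf, index, shard, sink]
Visit router → queue [core, leaf, index, shard, sink]
Visit core; enqueue root → queue [leaf, index, shard, sink, root]
Visit leaf → queue [index, shard, sink, root]
Visit index → queue [shard, sink, root]
Visit shard → queue [sink, root]
Visit sink → queue [root]
Visit root → queue []

Visit order: broker, bridge, edge, ledger, mesh, queue, worker, proxy, hub, node, agent, router, core, leaf, index, shard, sink, root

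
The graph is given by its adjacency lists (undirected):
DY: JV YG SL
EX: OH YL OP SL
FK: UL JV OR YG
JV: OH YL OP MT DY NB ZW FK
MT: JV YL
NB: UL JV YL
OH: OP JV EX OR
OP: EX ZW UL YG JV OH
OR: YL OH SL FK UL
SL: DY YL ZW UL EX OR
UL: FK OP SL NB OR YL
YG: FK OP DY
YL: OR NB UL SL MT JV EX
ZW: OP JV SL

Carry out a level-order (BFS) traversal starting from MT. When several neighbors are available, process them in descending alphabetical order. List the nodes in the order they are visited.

Visit MT; enqueue YL, JV → queue [YL, JV]
Visit YL; enqueue UL, SL, OR, NB, EX → queue [JV, UL, SL, OR, NB, EX]
Visit JV; enqueue ZW, OP, OH, FK, DY → queue [UL, SL, OR, NB, EX, ZW, OP, OH, FK, DY]
Visit UL → queue [SL, OR, NB, EX, ZW, OP, OH, FK, DY]
Visit SL → queue [OR, NB, EX, ZW, OP, OH, FK, DY]
Visit OR → queue [NB, EX, ZW, OP, OH, FK, DY]
Visit NB → queue [EX, ZW, OP, OH, FK, DY]
Visit EX → queue [ZW, OP, OH, FK, DY]
Visit ZW → queue [OP, OH, FK, DY]
Visit OP; enqueue YG → queue [OH, FK, DY, YG]
Visit OH → queue [FK, DY, YG]
Visit FK → queue [DY, YG]
Visit DY → queue [YG]
Visit YG → queue []

MT, YL, JV, UL, SL, OR, NB, EX, ZW, OP, OH, FK, DY, YG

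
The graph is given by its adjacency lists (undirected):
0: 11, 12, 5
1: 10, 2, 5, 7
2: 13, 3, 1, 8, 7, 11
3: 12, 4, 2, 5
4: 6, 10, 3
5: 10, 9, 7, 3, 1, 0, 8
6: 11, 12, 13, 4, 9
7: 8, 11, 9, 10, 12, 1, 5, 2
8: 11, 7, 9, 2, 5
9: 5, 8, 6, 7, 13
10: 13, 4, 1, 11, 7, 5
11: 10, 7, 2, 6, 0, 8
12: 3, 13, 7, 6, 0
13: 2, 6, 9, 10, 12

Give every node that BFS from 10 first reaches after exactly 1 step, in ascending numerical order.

Level 0: 10
Level 1: 1, 4, 5, 7, 11, 13
Level 2: 0, 2, 3, 6, 8, 9, 12

1, 4, 5, 7, 11, 13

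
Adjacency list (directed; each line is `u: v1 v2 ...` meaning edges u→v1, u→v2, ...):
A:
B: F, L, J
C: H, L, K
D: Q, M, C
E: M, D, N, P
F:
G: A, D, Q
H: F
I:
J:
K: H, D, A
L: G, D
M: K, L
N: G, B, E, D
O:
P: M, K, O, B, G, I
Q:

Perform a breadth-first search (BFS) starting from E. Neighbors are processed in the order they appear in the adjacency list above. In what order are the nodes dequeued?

E → M → D → N → P → K → L → Q → C → G → B → O → I → H → A → F → J

Visit E; enqueue M, D, N, P → queue [M, D, N, P]
Visit M; enqueue K, L → queue [D, N, P, K, L]
Visit D; enqueue Q, C → queue [N, P, K, L, Q, C]
Visit N; enqueue G, B → queue [P, K, L, Q, C, G, B]
Visit P; enqueue O, I → queue [K, L, Q, C, G, B, O, I]
Visit K; enqueue H, A → queue [L, Q, C, G, B, O, I, H, A]
Visit L → queue [Q, C, G, B, O, I, H, A]
Visit Q → queue [C, G, B, O, I, H, A]
Visit C → queue [G, B, O, I, H, A]
Visit G → queue [B, O, I, H, A]
Visit B; enqueue F, J → queue [O, I, H, A, F, J]
Visit O → queue [I, H, A, F, J]
Visit I → queue [H, A, F, J]
Visit H → queue [A, F, J]
Visit A → queue [F, J]
Visit F → queue [J]
Visit J → queue []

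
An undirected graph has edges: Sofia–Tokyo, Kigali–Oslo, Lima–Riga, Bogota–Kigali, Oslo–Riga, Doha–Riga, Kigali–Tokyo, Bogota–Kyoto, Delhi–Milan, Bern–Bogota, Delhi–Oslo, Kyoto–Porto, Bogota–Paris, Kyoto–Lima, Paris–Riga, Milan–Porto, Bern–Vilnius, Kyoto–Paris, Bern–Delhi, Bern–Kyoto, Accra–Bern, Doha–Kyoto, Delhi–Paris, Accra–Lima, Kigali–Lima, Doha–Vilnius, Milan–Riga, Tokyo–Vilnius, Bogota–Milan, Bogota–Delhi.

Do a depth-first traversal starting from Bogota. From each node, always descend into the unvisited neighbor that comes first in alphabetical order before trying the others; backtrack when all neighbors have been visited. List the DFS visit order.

Visit Bogota
Bogota → Bern
Bern → Accra
Accra → Lima
Lima → Kigali
Kigali → Oslo
Oslo → Delhi
Delhi → Milan
Milan → Porto
Porto → Kyoto
Kyoto → Doha
Doha → Riga
Riga → Paris
Doha → Vilnius
Vilnius → Tokyo
Tokyo → Sofia

Bogota, Bern, Accra, Lima, Kigali, Oslo, Delhi, Milan, Porto, Kyoto, Doha, Riga, Paris, Vilnius, Tokyo, Sofia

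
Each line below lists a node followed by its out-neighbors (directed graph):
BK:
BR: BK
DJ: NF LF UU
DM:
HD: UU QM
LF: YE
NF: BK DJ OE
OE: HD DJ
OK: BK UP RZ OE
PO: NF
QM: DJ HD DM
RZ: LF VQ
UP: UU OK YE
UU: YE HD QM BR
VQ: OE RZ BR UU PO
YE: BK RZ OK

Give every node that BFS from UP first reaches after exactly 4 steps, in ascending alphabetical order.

Level 0: UP
Level 1: OK, UU, YE
Level 2: BK, BR, HD, OE, QM, RZ
Level 3: DJ, DM, LF, VQ
Level 4: NF, PO

NF, PO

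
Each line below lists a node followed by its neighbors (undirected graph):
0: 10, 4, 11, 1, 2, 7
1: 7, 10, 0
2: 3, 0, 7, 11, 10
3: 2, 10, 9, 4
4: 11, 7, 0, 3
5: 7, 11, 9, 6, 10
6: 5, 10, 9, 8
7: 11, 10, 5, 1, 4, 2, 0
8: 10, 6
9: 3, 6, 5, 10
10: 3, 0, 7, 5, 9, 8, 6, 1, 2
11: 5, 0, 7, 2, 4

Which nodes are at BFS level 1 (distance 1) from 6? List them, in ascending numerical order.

5, 8, 9, 10

Level 0: 6
Level 1: 5, 8, 9, 10
Level 2: 0, 1, 2, 3, 7, 11
Level 3: 4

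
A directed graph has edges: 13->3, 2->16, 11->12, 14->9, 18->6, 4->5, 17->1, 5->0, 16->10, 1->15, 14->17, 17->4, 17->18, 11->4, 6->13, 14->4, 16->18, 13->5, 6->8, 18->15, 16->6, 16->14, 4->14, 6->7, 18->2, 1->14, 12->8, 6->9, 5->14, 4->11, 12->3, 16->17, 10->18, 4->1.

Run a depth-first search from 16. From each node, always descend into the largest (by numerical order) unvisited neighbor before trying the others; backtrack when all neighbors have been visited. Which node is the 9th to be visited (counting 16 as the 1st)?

4

Visit 16
16 → 18
18 → 15
18 → 6
6 → 13
13 → 5
5 → 14
14 → 17
17 → 4
4 → 11
11 → 12
12 → 8
12 → 3
4 → 1
14 → 9
5 → 0
6 → 7
18 → 2
16 → 10

Visit order: 16, 18, 15, 6, 13, 5, 14, 17, 4, 11, 12, 8, 3, 1, 9, 0, 7, 2, 10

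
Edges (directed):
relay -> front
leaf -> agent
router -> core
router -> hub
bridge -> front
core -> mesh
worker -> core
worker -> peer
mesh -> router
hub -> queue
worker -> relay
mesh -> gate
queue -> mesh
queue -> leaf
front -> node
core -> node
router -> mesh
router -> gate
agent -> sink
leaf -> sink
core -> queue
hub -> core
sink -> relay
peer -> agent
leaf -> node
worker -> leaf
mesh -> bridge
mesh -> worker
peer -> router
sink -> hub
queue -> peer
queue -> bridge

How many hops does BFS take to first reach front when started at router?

3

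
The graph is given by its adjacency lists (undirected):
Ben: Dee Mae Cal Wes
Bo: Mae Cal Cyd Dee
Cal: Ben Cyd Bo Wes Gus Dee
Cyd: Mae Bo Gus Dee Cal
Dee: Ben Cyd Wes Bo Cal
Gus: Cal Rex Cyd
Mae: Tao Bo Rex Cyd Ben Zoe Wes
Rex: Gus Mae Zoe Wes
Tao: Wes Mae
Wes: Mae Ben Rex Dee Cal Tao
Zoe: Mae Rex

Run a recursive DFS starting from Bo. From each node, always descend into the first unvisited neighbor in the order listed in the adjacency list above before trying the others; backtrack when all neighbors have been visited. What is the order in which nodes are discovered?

Bo Mae Tao Wes Ben Dee Cyd Gus Cal Rex Zoe

Visit Bo
Bo → Mae
Mae → Tao
Tao → Wes
Wes → Ben
Ben → Dee
Dee → Cyd
Cyd → Gus
Gus → Cal
Gus → Rex
Rex → Zoe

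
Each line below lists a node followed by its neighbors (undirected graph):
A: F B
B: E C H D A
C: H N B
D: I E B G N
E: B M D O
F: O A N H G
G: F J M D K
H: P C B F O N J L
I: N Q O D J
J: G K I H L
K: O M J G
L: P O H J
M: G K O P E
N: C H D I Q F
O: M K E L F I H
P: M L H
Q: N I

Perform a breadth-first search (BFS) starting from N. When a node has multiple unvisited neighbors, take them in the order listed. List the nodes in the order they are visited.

N, C, H, D, I, Q, F, B, P, O, J, L, E, G, A, M, K

Visit N; enqueue C, H, D, I, Q, F → queue [C, H, D, I, Q, F]
Visit C; enqueue B → queue [H, D, I, Q, F, B]
Visit H; enqueue P, O, J, L → queue [D, I, Q, F, B, P, O, J, L]
Visit D; enqueue E, G → queue [I, Q, F, B, P, O, J, L, E, G]
Visit I → queue [Q, F, B, P, O, J, L, E, G]
Visit Q → queue [F, B, P, O, J, L, E, G]
Visit F; enqueue A → queue [B, P, O, J, L, E, G, A]
Visit B → queue [P, O, J, L, E, G, A]
Visit P; enqueue M → queue [O, J, L, E, G, A, M]
Visit O; enqueue K → queue [J, L, E, G, A, M, K]
Visit J → queue [L, E, G, A, M, K]
Visit L → queue [E, G, A, M, K]
Visit E → queue [G, A, M, K]
Visit G → queue [A, M, K]
Visit A → queue [M, K]
Visit M → queue [K]
Visit K → queue []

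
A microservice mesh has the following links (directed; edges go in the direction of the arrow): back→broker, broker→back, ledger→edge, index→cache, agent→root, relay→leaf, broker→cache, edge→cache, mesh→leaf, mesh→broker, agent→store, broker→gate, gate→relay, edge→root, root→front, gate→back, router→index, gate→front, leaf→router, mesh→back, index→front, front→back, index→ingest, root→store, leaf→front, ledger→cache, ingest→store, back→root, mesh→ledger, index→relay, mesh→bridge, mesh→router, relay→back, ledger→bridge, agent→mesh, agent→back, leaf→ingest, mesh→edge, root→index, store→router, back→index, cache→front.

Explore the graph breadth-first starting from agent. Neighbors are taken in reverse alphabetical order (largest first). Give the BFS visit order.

Visit agent; enqueue store, root, mesh, back → queue [store, root, mesh, back]
Visit store; enqueue router → queue [root, mesh, back, router]
Visit root; enqueue index, front → queue [mesh, back, router, index, front]
Visit mesh; enqueue ledger, leaf, edge, broker, bridge → queue [back, router, index, front, ledger, leaf, edge, broker, bridge]
Visit back → queue [router, index, front, ledger, leaf, edge, broker, bridge]
Visit router → queue [index, front, ledger, leaf, edge, broker, bridge]
Visit index; enqueue relay, ingest, cache → queue [front, ledger, leaf, edge, broker, bridge, relay, ingest, cache]
Visit front → queue [ledger, leaf, edge, broker, bridge, relay, ingest, cache]
Visit ledger → queue [leaf, edge, broker, bridge, relay, ingest, cache]
Visit leaf → queue [edge, broker, bridge, relay, ingest, cache]
Visit edge → queue [broker, bridge, relay, ingest, cache]
Visit broker; enqueue gate → queue [bridge, relay, ingest, cache, gate]
Visit bridge → queue [relay, ingest, cache, gate]
Visit relay → queue [ingest, cache, gate]
Visit ingest → queue [cache, gate]
Visit cache → queue [gate]
Visit gate → queue []

agent, store, root, mesh, back, router, index, front, ledger, leaf, edge, broker, bridge, relay, ingest, cache, gate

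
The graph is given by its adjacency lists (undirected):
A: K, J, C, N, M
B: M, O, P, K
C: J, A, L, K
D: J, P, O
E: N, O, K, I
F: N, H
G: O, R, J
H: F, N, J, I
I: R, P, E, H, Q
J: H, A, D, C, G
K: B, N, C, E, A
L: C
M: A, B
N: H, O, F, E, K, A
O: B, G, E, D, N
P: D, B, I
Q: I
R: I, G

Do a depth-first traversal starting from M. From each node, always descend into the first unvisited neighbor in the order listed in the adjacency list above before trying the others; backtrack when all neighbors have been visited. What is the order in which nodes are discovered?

M → A → K → B → O → G → R → I → P → D → J → H → F → N → E → C → L → Q

Visit M
M → A
A → K
K → B
B → O
O → G
G → R
R → I
I → P
P → D
D → J
J → H
H → F
F → N
N → E
J → C
C → L
I → Q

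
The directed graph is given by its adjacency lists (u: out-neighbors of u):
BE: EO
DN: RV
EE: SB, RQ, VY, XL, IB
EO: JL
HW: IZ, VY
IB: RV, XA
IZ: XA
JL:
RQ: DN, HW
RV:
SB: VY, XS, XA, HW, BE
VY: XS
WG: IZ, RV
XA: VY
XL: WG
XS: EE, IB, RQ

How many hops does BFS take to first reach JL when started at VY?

6

Level 0: VY
Level 1: XS
Level 2: EE, IB, RQ
Level 3: DN, HW, RV, SB, XA, XL
Level 4: BE, IZ, WG
Level 5: EO
Level 6: JL
JL first appears at level 6.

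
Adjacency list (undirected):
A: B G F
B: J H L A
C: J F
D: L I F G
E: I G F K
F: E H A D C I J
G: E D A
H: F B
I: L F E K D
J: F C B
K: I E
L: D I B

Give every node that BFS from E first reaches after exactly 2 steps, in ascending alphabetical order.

Level 0: E
Level 1: F, G, I, K
Level 2: A, C, D, H, J, L
Level 3: B

A, C, D, H, J, L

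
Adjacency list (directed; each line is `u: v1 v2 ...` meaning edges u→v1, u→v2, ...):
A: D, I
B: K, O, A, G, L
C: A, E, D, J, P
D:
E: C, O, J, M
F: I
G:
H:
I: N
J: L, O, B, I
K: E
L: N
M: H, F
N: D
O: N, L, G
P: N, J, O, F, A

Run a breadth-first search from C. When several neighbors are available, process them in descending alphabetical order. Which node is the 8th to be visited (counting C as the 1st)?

N

Visit C; enqueue P, J, E, D, A → queue [P, J, E, D, A]
Visit P; enqueue O, N, F → queue [J, E, D, A, O, N, F]
Visit J; enqueue L, I, B → queue [E, D, A, O, N, F, L, I, B]
Visit E; enqueue M → queue [D, A, O, N, F, L, I, B, M]
Visit D → queue [A, O, N, F, L, I, B, M]
Visit A → queue [O, N, F, L, I, B, M]
Visit O; enqueue G → queue [N, F, L, I, B, M, G]
Visit N → queue [F, L, I, B, M, G]
Visit F → queue [L, I, B, M, G]
Visit L → queue [I, B, M, G]
Visit I → queue [B, M, G]
Visit B; enqueue K → queue [M, G, K]
Visit M; enqueue H → queue [G, K, H]
Visit G → queue [K, H]
Visit K → queue [H]
Visit H → queue []

Visit order: C, P, J, E, D, A, O, N, F, L, I, B, M, G, K, H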